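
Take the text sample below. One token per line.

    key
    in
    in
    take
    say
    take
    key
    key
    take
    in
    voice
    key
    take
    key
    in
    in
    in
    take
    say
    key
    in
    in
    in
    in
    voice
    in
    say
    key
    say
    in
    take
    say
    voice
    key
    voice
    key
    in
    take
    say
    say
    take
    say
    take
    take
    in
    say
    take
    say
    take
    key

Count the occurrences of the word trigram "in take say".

4

Scanning the 48 overlapping trigram windows for "in take say":
  position 3–5: in take say
  position 17–19: in take say
  position 30–32: in take say
  position 37–39: in take say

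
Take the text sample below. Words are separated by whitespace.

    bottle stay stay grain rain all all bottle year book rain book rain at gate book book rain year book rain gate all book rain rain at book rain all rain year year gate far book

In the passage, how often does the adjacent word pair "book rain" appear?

Scanning the 35 overlapping bigram windows for "book rain":
  position 10–11: book rain
  position 12–13: book rain
  position 17–18: book rain
  position 20–21: book rain
  position 24–25: book rain
  position 28–29: book rain

6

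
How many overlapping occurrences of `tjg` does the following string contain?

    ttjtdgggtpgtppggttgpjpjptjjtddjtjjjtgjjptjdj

Sliding a length-3 window over the 44 characters (42 positions):
  (no match at any position)

0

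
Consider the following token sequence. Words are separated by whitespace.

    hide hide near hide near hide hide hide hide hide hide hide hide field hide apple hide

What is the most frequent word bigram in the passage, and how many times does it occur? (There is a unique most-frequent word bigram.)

"hide hide", 8 times

Bigram frequencies (highest first):
  hide hide: 8
  hide near: 2
  near hide: 2
  hide field: 1
  field hide: 1
  hide apple: 1
  … (1 more, each ≤ 1)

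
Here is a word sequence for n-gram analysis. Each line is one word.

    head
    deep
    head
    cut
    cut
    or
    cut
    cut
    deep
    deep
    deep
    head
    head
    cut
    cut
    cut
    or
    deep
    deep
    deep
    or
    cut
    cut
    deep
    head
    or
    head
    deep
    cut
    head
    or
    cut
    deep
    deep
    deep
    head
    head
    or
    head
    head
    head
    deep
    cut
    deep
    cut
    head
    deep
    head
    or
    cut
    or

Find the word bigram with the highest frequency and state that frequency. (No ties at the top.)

Bigram frequencies (highest first):
  deep deep: 6
  deep head: 5
  cut cut: 5
  head deep: 4
  or cut: 4
  cut deep: 4
  … (9 more, each ≤ 4)

"deep deep", 6 times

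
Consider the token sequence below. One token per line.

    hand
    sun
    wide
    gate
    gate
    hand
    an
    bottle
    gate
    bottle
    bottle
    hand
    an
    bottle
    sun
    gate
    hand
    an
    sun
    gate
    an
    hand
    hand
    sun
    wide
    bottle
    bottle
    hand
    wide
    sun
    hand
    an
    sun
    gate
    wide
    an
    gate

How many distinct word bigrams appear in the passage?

37 tokens → 36 bigram windows in total.
Repeated bigrams (each contributes count−1 duplicates):
  hand an: 4
  sun gate: 3
  an bottle: 2
  an sun: 2
  bottle bottle: 2
  bottle hand: 2
  gate hand: 2
  hand sun: 2
  … (1 more repeated)
12 duplicate windows → 36 − 12 = 24 distinct.

24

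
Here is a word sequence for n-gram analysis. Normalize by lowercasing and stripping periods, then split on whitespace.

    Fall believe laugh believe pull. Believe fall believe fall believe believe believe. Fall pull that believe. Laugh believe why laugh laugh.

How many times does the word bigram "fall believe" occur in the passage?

Scanning the 20 overlapping bigram windows for "fall believe":
  position 1–2: fall believe
  position 7–8: fall believe
  position 9–10: fall believe

3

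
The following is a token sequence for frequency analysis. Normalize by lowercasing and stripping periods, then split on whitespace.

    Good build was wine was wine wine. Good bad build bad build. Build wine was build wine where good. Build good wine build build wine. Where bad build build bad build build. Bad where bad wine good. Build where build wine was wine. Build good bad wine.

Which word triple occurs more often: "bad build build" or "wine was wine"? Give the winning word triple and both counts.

"bad build build": 3 occurrences
"wine was wine": 2 occurrences

"bad build build" (3 vs 2)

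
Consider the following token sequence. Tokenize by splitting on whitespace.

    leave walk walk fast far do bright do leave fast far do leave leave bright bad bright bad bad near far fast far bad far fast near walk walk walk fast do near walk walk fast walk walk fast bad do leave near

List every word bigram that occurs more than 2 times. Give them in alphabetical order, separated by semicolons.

do leave; fast far; walk fast; walk walk

Bigram counts meeting the condition (more than 2 times):
  do leave: 3
  fast far: 3
  walk fast: 4
  walk walk: 5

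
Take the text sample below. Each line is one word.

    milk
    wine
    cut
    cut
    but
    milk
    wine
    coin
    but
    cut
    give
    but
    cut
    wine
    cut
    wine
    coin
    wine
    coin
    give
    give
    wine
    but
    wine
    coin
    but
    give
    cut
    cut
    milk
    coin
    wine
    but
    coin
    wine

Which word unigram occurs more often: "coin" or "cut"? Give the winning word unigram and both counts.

"cut" (7 vs 6)

"coin": 6 occurrences
"cut": 7 occurrences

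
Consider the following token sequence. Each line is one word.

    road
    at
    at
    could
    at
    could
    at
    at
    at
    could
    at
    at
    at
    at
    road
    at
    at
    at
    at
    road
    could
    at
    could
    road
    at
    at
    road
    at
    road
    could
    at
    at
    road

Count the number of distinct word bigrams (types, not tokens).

33 tokens → 32 bigram windows in total.
Repeated bigrams (each contributes count−1 duplicates):
  at at: 11
  at road: 5
  could at: 5
  at could: 4
  road at: 4
  road could: 2
25 duplicate windows → 32 − 25 = 7 distinct.

7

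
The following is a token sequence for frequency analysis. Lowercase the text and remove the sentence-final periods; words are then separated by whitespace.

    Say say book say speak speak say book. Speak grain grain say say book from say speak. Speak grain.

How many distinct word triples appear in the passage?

15

19 tokens → 17 trigram windows in total.
Repeated trigrams (each contributes count−1 duplicates):
  say say book: 2
  say speak speak: 2
2 duplicate windows → 17 − 2 = 15 distinct.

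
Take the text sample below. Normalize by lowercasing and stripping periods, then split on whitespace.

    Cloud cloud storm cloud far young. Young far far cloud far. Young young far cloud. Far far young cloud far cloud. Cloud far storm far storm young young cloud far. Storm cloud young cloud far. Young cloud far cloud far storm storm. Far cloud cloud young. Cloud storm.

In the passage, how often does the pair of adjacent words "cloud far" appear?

9

Scanning the 47 overlapping bigram windows for "cloud far":
  position 4–5: cloud far
  position 10–11: cloud far
  position 15–16: cloud far
  position 19–20: cloud far
  position 22–23: cloud far
  position 29–30: cloud far
  position 34–35: cloud far
  position 37–38: cloud far
  position 39–40: cloud far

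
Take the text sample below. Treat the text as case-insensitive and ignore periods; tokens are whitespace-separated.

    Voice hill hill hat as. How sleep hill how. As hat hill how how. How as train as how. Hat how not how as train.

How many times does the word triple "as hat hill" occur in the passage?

Scanning the 23 overlapping trigram windows for "as hat hill":
  position 10–12: as hat hill

1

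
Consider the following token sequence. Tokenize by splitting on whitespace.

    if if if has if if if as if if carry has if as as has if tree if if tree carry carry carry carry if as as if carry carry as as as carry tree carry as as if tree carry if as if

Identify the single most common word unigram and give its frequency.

Unigram frequencies (highest first):
  if: 17
  as: 11
  carry: 10
  tree: 4
  has: 3

"if", 17 times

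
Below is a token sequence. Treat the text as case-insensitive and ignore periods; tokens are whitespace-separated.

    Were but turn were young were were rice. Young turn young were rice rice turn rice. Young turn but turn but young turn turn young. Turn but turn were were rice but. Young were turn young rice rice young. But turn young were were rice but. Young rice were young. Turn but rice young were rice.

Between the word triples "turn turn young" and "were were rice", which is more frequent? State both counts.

"turn turn young": 1 occurrence
"were were rice": 3 occurrences

"were were rice" (3 vs 1)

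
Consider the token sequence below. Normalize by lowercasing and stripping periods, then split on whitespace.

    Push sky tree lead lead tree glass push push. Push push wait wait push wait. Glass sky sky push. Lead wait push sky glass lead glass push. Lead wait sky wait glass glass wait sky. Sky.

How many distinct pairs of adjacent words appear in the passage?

24

36 tokens → 35 bigram windows in total.
Repeated bigrams (each contributes count−1 duplicates):
  push push: 3
  glass push: 2
  lead wait: 2
  push lead: 2
  push sky: 2
  push wait: 2
  sky sky: 2
  wait glass: 2
  … (2 more repeated)
11 duplicate windows → 35 − 11 = 24 distinct.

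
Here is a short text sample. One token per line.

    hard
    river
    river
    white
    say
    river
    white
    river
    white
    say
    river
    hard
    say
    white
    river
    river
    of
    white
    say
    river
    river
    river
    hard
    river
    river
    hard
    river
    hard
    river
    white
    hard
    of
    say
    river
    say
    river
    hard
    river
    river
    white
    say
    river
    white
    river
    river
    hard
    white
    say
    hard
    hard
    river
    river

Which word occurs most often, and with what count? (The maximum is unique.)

"river", 23 times

Unigram frequencies (highest first):
  river: 23
  hard: 10
  white: 9
  say: 8
  of: 2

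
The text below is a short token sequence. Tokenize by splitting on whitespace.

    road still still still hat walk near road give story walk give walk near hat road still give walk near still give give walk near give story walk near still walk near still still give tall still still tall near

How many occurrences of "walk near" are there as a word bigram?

Scanning the 39 overlapping bigram windows for "walk near":
  position 6–7: walk near
  position 13–14: walk near
  position 19–20: walk near
  position 24–25: walk near
  position 28–29: walk near
  position 31–32: walk near

6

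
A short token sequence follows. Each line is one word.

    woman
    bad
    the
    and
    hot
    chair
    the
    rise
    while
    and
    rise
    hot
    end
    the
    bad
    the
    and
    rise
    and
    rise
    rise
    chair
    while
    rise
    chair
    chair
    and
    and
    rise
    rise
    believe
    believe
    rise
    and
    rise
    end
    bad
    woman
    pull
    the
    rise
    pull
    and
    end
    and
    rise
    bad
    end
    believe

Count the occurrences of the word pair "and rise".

6

Scanning the 48 overlapping bigram windows for "and rise":
  position 10–11: and rise
  position 17–18: and rise
  position 19–20: and rise
  position 28–29: and rise
  position 34–35: and rise
  position 45–46: and rise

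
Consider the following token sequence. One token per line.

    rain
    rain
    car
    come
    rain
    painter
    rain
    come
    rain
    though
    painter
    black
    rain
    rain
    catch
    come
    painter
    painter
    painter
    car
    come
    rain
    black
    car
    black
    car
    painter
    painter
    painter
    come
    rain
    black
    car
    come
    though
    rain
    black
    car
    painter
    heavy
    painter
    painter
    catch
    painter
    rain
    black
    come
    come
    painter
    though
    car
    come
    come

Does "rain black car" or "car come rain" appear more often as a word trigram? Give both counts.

"rain black car" (3 vs 2)

"rain black car": 3 occurrences
"car come rain": 2 occurrences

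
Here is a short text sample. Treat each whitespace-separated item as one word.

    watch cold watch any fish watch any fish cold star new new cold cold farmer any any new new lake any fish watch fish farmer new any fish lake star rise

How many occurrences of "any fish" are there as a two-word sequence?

4

Scanning the 30 overlapping bigram windows for "any fish":
  position 4–5: any fish
  position 7–8: any fish
  position 21–22: any fish
  position 27–28: any fish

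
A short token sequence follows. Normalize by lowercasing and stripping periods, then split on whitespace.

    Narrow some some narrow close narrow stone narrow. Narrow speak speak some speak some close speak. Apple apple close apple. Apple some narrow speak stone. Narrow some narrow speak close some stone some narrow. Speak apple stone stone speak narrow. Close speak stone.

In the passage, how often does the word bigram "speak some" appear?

Scanning the 42 overlapping bigram windows for "speak some":
  position 11–12: speak some
  position 13–14: speak some

2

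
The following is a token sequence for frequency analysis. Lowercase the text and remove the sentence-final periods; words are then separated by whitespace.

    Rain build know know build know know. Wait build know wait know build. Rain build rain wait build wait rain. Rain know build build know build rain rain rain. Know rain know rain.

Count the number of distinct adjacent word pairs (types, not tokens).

33 tokens → 32 bigram windows in total.
Repeated bigrams (each contributes count−1 duplicates):
  build know: 4
  know build: 4
  build rain: 3
  rain know: 3
  rain rain: 3
  know know: 2
  know rain: 2
  know wait: 2
  … (2 more repeated)
17 duplicate windows → 32 − 17 = 15 distinct.

15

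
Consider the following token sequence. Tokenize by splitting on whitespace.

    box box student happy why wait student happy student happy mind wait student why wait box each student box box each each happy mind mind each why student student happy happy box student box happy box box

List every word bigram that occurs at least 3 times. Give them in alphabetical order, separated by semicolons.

box box; student happy

Bigram counts meeting the condition (at least 3 times):
  box box: 3
  student happy: 4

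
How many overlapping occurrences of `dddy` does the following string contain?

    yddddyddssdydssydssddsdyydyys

1

Sliding a length-4 window over the 29 characters (26 positions):
  position 3–6: dddy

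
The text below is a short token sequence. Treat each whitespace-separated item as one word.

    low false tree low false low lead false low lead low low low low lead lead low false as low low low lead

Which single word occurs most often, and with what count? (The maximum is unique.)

"low", 12 times

Unigram frequencies (highest first):
  low: 12
  lead: 5
  false: 4
  tree: 1
  as: 1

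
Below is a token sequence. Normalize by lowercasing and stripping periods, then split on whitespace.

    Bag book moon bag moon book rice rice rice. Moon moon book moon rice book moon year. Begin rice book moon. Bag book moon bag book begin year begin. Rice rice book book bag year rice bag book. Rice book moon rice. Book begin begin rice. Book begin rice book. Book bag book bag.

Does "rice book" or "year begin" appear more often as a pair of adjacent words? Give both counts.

"rice book" (7 vs 2)

"rice book": 7 occurrences
"year begin": 2 occurrences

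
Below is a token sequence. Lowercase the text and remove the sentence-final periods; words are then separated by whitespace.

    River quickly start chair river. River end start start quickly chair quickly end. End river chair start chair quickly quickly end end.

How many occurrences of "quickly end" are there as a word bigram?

2

Scanning the 21 overlapping bigram windows for "quickly end":
  position 12–13: quickly end
  position 20–21: quickly end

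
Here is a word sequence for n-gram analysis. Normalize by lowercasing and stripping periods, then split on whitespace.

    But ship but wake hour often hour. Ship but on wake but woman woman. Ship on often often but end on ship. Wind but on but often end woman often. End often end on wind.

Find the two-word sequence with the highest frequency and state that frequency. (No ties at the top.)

Bigram frequencies (highest first):
  often end: 3
  ship but: 2
  but on: 2
  end on: 2
  but ship: 1
  but wake: 1
  … (23 more, each ≤ 1)

"often end", 3 times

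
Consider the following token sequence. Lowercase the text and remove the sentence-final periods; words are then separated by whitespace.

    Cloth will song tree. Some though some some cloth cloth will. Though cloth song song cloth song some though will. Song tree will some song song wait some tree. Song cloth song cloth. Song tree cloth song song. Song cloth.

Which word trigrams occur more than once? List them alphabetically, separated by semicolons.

cloth song song; song cloth song; song song cloth; will song tree

Trigram counts meeting the condition (more than once):
  cloth song song: 2
  song cloth song: 3
  song song cloth: 2
  will song tree: 2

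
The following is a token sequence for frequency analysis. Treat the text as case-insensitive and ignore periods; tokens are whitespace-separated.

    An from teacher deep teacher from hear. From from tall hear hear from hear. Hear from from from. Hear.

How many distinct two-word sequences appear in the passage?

19 tokens → 18 bigram windows in total.
Repeated bigrams (each contributes count−1 duplicates):
  from from: 3
  from hear: 3
  hear from: 3
  hear hear: 2
7 duplicate windows → 18 − 7 = 11 distinct.

11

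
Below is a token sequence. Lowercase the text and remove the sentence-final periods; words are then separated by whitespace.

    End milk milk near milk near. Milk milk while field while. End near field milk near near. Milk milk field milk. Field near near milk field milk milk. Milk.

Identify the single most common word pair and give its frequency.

Bigram frequencies (highest first):
  milk milk: 5
  near milk: 4
  milk near: 3
  field milk: 3
  milk field: 3
  near near: 2
  … (8 more, each ≤ 1)

"milk milk", 5 times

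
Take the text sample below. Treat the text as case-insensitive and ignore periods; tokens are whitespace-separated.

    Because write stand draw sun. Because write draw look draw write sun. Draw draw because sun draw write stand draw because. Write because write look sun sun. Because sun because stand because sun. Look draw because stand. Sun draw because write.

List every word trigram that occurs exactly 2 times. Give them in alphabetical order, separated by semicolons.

draw because write; write stand draw

Trigram counts meeting the condition (exactly 2 times):
  draw because write: 2
  write stand draw: 2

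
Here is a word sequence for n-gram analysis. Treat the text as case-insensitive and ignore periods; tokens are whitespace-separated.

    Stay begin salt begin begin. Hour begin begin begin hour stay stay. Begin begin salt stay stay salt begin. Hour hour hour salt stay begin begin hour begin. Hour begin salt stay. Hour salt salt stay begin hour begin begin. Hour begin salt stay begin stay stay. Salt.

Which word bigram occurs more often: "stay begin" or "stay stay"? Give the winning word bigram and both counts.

"stay begin" (5 vs 3)

"stay begin": 5 occurrences
"stay stay": 3 occurrences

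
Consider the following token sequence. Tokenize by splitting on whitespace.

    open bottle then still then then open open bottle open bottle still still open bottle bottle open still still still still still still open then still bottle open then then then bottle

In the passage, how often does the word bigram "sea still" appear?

0

Scanning the 31 overlapping bigram windows for "sea still":
  (none found)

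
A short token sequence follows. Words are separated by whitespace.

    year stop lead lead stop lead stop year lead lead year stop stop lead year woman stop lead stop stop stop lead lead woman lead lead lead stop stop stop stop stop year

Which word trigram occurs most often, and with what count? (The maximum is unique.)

Trigram frequencies (highest first):
  stop stop stop: 4
  stop lead lead: 2
  lead lead stop: 2
  stop lead stop: 2
  stop stop lead: 2
  lead stop stop: 2
  … (17 more, each ≤ 1)

"stop stop stop", 4 times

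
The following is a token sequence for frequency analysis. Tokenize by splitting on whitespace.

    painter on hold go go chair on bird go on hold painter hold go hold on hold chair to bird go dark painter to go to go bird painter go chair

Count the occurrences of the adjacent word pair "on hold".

3

Scanning the 30 overlapping bigram windows for "on hold":
  position 2–3: on hold
  position 10–11: on hold
  position 16–17: on hold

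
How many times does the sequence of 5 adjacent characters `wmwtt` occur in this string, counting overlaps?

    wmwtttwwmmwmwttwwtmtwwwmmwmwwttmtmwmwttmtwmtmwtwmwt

3

Sliding a length-5 window over the 51 characters (47 positions):
  position 1–5: wmwtt
  position 11–15: wmwtt
  position 35–39: wmwtt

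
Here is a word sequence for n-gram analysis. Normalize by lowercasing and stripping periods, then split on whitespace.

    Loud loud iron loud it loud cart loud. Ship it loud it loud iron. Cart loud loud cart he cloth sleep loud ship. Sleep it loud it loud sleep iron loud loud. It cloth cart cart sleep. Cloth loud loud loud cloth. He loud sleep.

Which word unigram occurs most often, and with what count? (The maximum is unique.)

"loud", 18 times

Unigram frequencies (highest first):
  loud: 18
  it: 6
  cart: 5
  sleep: 5
  cloth: 4
  iron: 3
  … (2 more, each ≤ 2)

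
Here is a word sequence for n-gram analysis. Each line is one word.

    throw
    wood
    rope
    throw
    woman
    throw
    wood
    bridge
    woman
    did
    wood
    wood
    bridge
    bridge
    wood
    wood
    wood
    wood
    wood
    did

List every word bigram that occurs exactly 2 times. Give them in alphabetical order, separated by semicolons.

Bigram counts meeting the condition (exactly 2 times):
  throw wood: 2
  wood bridge: 2

throw wood; wood bridge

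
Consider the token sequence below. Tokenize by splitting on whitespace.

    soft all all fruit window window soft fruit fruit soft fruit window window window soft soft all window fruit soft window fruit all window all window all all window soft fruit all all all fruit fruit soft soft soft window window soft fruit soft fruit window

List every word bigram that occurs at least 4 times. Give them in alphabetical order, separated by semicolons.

Bigram counts meeting the condition (at least 4 times):
  all all: 4
  all window: 4
  fruit soft: 4
  soft fruit: 5
  window soft: 4
  window window: 4

all all; all window; fruit soft; soft fruit; window soft; window window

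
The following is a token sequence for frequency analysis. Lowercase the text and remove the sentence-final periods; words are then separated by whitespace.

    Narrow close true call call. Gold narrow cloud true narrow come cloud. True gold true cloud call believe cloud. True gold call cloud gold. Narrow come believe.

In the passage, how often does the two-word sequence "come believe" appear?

Scanning the 26 overlapping bigram windows for "come believe":
  position 26–27: come believe

1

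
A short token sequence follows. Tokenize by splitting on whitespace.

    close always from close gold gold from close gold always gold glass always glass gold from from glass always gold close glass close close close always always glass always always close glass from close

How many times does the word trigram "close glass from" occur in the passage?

1

Scanning the 32 overlapping trigram windows for "close glass from":
  position 31–33: close glass from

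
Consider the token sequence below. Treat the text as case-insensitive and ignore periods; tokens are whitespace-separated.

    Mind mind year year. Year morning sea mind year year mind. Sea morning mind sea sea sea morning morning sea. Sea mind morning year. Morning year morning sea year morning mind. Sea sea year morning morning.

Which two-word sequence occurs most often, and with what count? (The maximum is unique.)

"year morning", 5 times

Bigram frequencies (highest first):
  year morning: 5
  sea sea: 4
  year year: 3
  morning sea: 3
  mind sea: 3
  mind year: 2
  … (9 more, each ≤ 2)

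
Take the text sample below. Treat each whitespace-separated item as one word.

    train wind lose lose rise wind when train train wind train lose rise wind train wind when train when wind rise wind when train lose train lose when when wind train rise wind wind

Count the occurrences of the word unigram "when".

Scanning the 34 tokens for "when":
  position 7: when
  position 17: when
  position 19: when
  position 23: when
  position 28: when
  position 29: when

6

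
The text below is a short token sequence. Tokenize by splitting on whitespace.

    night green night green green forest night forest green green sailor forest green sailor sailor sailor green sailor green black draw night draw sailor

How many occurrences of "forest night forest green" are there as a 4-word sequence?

1

Scanning the 21 overlapping 4-gram windows for "forest night forest green":
  position 6–9: forest night forest green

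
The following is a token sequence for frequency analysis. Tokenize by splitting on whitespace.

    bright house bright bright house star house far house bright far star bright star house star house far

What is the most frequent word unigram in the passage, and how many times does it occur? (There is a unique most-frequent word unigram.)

Unigram frequencies (highest first):
  house: 6
  bright: 5
  star: 4
  far: 3

"house", 6 times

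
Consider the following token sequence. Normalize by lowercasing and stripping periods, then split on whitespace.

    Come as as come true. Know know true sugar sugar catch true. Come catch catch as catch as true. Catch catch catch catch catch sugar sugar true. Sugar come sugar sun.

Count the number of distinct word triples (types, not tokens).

27

31 tokens → 29 trigram windows in total.
Repeated trigrams (each contributes count−1 duplicates):
  catch catch catch: 3
2 duplicate windows → 29 − 2 = 27 distinct.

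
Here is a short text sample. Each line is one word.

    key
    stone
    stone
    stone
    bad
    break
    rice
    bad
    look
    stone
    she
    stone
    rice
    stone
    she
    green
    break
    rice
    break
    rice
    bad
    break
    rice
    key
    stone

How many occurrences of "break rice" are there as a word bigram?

4

Scanning the 24 overlapping bigram windows for "break rice":
  position 6–7: break rice
  position 17–18: break rice
  position 19–20: break rice
  position 22–23: break rice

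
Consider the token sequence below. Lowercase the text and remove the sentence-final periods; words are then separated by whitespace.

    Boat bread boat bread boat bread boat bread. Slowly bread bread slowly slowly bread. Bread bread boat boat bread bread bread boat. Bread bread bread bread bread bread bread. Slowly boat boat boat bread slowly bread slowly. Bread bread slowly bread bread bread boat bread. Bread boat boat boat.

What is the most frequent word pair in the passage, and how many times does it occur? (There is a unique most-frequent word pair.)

"bread bread", 15 times

Bigram frequencies (highest first):
  bread bread: 15
  boat bread: 8
  bread boat: 7
  bread slowly: 6
  slowly bread: 5
  boat boat: 5
  … (2 more, each ≤ 1)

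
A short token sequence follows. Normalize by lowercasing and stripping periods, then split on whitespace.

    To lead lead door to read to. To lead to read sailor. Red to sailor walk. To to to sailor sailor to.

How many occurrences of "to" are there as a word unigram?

10

Scanning the 22 tokens for "to":
  position 1: to
  position 5: to
  position 7: to
  position 8: to
  position 10: to
  position 14: to
  position 17: to
  position 18: to
  position 19: to
  position 22: to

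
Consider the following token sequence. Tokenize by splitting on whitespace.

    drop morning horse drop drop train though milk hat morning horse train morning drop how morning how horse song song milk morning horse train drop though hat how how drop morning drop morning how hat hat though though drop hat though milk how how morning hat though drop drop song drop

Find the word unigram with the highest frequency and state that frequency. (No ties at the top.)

Unigram frequencies (highest first):
  drop: 11
  morning: 8
  how: 7
  though: 6
  hat: 6
  horse: 4
  … (3 more, each ≤ 3)

"drop", 11 times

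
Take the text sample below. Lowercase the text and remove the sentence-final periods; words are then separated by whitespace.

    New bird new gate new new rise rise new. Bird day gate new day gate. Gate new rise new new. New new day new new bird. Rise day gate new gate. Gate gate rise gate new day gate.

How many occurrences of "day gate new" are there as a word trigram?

2

Scanning the 36 overlapping trigram windows for "day gate new":
  position 11–13: day gate new
  position 28–30: day gate new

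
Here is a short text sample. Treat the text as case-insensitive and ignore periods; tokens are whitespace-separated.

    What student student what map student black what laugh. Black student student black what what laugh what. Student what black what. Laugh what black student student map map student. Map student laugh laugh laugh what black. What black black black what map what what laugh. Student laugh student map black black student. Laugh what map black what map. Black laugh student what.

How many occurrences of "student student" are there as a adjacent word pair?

Scanning the 61 overlapping bigram windows for "student student":
  position 2–3: student student
  position 11–12: student student
  position 25–26: student student

3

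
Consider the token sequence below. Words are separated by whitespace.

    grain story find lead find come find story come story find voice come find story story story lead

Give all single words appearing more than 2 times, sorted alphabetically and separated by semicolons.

Unigram counts meeting the condition (more than 2 times):
  come: 3
  find: 5
  story: 6

come; find; story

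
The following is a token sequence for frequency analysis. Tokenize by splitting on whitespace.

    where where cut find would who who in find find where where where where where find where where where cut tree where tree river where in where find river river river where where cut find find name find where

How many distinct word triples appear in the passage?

30

39 tokens → 37 trigram windows in total.
Repeated trigrams (each contributes count−1 duplicates):
  where where where: 4
  where where cut: 3
  find where where: 2
  where cut find: 2
7 duplicate windows → 37 − 7 = 30 distinct.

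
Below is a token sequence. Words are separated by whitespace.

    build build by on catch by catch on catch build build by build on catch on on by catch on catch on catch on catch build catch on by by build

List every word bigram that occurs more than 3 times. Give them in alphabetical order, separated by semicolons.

Bigram counts meeting the condition (more than 3 times):
  catch on: 6
  on catch: 6

catch on; on catch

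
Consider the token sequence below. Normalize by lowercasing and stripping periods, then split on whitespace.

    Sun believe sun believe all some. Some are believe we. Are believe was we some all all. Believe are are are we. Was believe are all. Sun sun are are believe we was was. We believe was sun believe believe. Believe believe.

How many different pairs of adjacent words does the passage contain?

28

42 tokens → 41 bigram windows in total.
Repeated bigrams (each contributes count−1 duplicates):
  are are: 3
  are believe: 3
  believe believe: 3
  sun believe: 3
  believe are: 2
  believe was: 2
  believe we: 2
  was we: 2
  … (1 more repeated)
13 duplicate windows → 41 − 13 = 28 distinct.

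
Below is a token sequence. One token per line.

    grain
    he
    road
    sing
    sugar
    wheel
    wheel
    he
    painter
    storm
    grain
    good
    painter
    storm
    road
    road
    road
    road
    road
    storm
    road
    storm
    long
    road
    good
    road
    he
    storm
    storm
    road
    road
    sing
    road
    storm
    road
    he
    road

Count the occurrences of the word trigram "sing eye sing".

Scanning the 35 overlapping trigram windows for "sing eye sing":
  (none found)

0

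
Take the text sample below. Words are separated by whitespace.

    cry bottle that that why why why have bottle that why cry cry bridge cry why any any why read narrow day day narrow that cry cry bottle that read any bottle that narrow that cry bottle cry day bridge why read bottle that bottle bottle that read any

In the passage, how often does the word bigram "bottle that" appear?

6

Scanning the 48 overlapping bigram windows for "bottle that":
  position 2–3: bottle that
  position 9–10: bottle that
  position 28–29: bottle that
  position 32–33: bottle that
  position 43–44: bottle that
  position 46–47: bottle that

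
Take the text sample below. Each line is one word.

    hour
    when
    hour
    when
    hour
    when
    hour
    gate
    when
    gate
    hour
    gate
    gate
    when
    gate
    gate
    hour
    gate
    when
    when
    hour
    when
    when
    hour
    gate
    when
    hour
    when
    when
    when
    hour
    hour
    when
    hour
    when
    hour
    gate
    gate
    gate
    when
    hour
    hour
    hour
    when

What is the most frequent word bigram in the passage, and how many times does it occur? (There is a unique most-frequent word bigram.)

"when hour", 10 times

Bigram frequencies (highest first):
  when hour: 10
  hour when: 8
  hour gate: 5
  gate when: 5
  gate gate: 4
  when when: 4
  … (3 more, each ≤ 3)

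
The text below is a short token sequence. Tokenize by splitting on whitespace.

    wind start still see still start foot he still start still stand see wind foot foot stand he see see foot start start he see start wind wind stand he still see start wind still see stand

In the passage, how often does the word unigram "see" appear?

7

Scanning the 37 tokens for "see":
  position 4: see
  position 13: see
  position 19: see
  position 20: see
  position 25: see
  position 32: see
  position 36: see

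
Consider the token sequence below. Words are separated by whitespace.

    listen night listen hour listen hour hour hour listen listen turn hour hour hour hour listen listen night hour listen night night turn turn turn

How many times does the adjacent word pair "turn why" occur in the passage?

Scanning the 24 overlapping bigram windows for "turn why":
  (none found)

0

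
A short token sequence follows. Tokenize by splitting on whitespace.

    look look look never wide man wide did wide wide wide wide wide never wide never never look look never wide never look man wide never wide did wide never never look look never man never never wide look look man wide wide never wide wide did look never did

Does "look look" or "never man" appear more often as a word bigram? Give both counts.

"look look": 5 occurrences
"never man": 1 occurrence

"look look" (5 vs 1)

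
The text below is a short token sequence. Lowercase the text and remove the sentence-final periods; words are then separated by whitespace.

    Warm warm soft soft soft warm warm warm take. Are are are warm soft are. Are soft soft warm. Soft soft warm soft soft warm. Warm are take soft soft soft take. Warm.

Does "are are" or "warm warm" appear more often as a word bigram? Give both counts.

"warm warm" (4 vs 3)

"are are": 3 occurrences
"warm warm": 4 occurrences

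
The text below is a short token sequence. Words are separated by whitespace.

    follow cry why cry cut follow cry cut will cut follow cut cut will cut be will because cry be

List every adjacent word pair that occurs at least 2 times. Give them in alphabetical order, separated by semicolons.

cry cut; cut follow; cut will; follow cry; will cut

Bigram counts meeting the condition (at least 2 times):
  cry cut: 2
  cut follow: 2
  cut will: 2
  follow cry: 2
  will cut: 2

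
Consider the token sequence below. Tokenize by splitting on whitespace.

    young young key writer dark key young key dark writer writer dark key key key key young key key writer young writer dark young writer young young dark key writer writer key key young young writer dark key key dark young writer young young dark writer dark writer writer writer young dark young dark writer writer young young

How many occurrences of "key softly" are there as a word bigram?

Scanning the 57 overlapping bigram windows for "key softly":
  (none found)

0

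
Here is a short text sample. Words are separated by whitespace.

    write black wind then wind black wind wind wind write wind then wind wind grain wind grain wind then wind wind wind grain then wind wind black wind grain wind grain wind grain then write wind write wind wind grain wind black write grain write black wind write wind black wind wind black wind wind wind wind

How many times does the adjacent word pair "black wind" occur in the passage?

Scanning the 56 overlapping bigram windows for "black wind":
  position 2–3: black wind
  position 6–7: black wind
  position 27–28: black wind
  position 46–47: black wind
  position 50–51: black wind
  position 53–54: black wind

6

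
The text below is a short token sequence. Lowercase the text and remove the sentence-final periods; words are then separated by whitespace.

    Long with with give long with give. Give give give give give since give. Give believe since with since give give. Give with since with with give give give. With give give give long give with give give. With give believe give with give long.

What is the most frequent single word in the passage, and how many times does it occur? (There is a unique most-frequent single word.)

Unigram frequencies (highest first):
  give: 24
  with: 11
  long: 4
  since: 4
  believe: 2

"give", 24 times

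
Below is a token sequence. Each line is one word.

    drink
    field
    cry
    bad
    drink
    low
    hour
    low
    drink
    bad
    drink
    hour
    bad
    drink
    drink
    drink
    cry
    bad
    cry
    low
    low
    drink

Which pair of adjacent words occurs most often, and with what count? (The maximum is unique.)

Bigram frequencies (highest first):
  bad drink: 3
  cry bad: 2
  low drink: 2
  drink drink: 2
  drink field: 1
  field cry: 1
  … (10 more, each ≤ 1)

"bad drink", 3 times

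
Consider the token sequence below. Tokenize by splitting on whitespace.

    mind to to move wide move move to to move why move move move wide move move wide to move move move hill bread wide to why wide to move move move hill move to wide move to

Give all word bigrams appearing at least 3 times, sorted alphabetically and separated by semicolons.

Bigram counts meeting the condition (at least 3 times):
  move move: 8
  move to: 3
  move wide: 3
  to move: 4
  wide move: 3
  wide to: 3

move move; move to; move wide; to move; wide move; wide to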